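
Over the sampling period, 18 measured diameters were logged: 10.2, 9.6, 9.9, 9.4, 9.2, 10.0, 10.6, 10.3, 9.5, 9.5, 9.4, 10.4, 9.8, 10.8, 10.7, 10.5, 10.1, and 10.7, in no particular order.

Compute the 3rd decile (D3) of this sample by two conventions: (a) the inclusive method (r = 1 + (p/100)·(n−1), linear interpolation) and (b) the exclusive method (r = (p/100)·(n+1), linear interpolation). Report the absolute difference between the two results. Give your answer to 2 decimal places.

0.05

Sorted: 9.2, 9.4, 9.4, 9.5, 9.5, 9.6, 9.8, 9.9, 10.0, 10.1, 10.2, 10.3, 10.4, 10.5, 10.6, 10.7, 10.7, 10.8.
n = 18.
(a) r = 6.1; between ranks 6 (9.6) and 7 (9.8): 9.62.
(b) r = 5.7; between ranks 5 (9.5) and 6 (9.6): 9.57.
|9.62 − 9.57| = 0.05.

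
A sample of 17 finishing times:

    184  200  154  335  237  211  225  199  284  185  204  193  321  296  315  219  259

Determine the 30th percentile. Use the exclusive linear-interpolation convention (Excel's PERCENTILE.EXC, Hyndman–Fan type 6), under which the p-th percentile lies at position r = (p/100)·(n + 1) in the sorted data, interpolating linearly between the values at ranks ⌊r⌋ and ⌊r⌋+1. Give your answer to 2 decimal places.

Sorted: 154, 184, 185, 193, 199, 200, 204, 211, 219, 225, 237, 259, 284, 296, 315, 321, 335.
n = 17.
r = (30/100)·(17 + 1) = 5.4.
Rank 5 is 199 and rank 6 is 200.
Interpolate: 199 + 0.4·(200 − 199) = 199 + 0.4·1 = 199.4.

199.40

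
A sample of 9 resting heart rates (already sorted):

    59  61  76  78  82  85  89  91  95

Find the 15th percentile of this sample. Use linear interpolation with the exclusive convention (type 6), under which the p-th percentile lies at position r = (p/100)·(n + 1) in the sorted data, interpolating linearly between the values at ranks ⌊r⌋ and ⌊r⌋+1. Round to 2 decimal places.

60.00

n = 9.
r = (15/100)·(9 + 1) = 1.5.
Rank 1 is 59 and rank 2 is 61.
Interpolate: 59 + 0.5·(61 − 59) = 59 + 0.5·2 = 60.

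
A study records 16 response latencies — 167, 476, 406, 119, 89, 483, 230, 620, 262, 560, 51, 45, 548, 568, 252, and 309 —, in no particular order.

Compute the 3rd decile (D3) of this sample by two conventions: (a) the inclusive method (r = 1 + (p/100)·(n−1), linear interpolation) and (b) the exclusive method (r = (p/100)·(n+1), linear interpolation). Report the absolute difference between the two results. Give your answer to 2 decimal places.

Sorted: 45, 51, 89, 119, 167, 230, 252, 262, 309, 406, 476, 483, 548, 560, 568, 620.
n = 16.
(a) r = 5.5; between ranks 5 (167) and 6 (230): 198.5.
(b) r = 5.1; between ranks 5 (167) and 6 (230): 173.3.
|198.5 − 173.3| = 25.2.

25.20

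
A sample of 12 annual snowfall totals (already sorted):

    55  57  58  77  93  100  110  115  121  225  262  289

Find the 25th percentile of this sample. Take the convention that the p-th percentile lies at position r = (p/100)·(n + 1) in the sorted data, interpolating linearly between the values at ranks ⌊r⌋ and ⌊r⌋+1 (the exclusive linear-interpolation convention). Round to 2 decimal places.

62.75

n = 12.
r = (25/100)·(12 + 1) = 3.25.
Rank 3 is 58 and rank 4 is 77.
Interpolate: 58 + 0.25·(77 − 58) = 58 + 0.25·19 = 62.75.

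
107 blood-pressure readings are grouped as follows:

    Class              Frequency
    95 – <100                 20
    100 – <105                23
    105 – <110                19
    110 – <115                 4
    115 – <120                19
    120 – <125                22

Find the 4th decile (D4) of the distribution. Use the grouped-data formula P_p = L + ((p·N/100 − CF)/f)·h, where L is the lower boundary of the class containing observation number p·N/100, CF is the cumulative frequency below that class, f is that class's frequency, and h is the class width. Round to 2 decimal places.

104.96

N = 107; target position k = 40/100 · 107 = 42.8.
Cumulative frequencies: 20, 43, 62, 66, 85, 107.
Observation 42.8 falls in the class 100 – <105.
L = 100, CF = 20, f = 23, h = 5.
P40 = 100 + ((42.8 − 20)/23)·5 = 100 + 4.95652 = 104.957.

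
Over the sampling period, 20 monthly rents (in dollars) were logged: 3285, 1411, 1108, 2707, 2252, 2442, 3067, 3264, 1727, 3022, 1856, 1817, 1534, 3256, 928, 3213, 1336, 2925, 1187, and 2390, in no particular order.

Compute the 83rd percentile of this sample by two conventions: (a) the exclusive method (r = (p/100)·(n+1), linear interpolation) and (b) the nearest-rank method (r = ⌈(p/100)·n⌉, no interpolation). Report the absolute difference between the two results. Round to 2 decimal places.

18.49

Sorted: 928, 1108, 1187, 1336, 1411, 1534, 1727, 1817, 1856, 2252, 2390, 2442, 2707, 2925, 3022, 3067, 3213, 3256, 3264, 3285.
n = 20.
(a) r = 17.43; between ranks 17 (3213) and 18 (3256): 3231.49.
(b) the nearest-rank method: rank 17 → 3213.
|3231.49 − 3213| = 18.49.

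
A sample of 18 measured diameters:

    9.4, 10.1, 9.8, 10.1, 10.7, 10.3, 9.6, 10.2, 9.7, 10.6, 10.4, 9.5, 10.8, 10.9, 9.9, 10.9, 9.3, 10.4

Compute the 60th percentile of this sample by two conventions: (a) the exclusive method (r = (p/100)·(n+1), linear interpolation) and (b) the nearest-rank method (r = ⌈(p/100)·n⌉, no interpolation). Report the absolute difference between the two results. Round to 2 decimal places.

Sorted: 9.3, 9.4, 9.5, 9.6, 9.7, 9.8, 9.9, 10.1, 10.1, 10.2, 10.3, 10.4, 10.4, 10.6, 10.7, 10.8, 10.9, 10.9.
n = 18.
(a) r = 11.4; between ranks 11 (10.3) and 12 (10.4): 10.34.
(b) the nearest-rank method: rank 11 → 10.3.
|10.34 − 10.3| = 0.04.

0.04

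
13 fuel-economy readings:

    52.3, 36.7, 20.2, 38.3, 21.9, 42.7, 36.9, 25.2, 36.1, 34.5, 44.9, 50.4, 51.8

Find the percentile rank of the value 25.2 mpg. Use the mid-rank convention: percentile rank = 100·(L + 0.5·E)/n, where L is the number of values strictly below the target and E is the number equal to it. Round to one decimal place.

Sorted: 20.2, 21.9, 25.2, 34.5, 36.1, 36.7, 36.9, 38.3, 42.7, 44.9, 50.4, 51.8, 52.3.
Count below 25.2: L = 2; count equal: E = 1; n = 13.
Percentile rank = 100·(2 + 0.5·1)/13 = 100·2.5/13 = 19.23.

19.2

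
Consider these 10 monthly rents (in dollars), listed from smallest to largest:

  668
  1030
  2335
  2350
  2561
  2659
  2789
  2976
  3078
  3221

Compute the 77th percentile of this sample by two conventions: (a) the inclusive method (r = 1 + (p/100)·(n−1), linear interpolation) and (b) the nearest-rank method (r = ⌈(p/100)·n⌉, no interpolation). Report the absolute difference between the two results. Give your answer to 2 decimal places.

n = 10.
(a) r = 7.93; between ranks 7 (2789) and 8 (2976): 2962.91.
(b) the nearest-rank method: rank 8 → 2976.
|2962.91 − 2976| = 13.09.

13.09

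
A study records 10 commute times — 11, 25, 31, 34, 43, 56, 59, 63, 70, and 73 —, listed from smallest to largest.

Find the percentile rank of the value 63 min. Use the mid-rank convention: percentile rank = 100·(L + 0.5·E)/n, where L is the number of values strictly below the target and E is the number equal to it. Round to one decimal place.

75.0

Count below 63: L = 7; count equal: E = 1; n = 10.
Percentile rank = 100·(7 + 0.5·1)/10 = 100·7.5/10 = 75.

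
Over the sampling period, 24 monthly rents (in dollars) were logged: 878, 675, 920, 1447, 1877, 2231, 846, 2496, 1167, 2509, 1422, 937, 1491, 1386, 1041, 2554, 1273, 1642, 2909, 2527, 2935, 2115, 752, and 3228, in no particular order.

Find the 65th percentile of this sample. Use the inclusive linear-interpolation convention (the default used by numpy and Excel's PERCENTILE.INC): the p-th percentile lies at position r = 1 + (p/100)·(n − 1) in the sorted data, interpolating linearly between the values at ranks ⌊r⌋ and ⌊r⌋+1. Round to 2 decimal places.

Sorted: 675, 752, 846, 878, 920, 937, 1041, 1167, 1273, 1386, 1422, 1447, 1491, 1642, 1877, 2115, 2231, 2496, 2509, 2527, 2554, 2909, 2935, 3228.
n = 24.
r = 1 + (65/100)·(24 − 1) = 1 + 14.95 = 15.95.
Rank 15 is 1877 and rank 16 is 2115.
Interpolate: 1877 + 0.95·(2115 − 1877) = 1877 + 0.95·238 = 2103.1.

2103.10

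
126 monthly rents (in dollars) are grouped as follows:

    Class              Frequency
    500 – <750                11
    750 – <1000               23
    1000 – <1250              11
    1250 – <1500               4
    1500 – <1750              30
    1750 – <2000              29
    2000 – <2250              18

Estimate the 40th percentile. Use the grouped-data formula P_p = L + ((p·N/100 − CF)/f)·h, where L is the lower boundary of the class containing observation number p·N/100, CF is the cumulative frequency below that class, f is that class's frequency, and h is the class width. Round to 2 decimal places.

N = 126; target position k = 40/100 · 126 = 50.4.
Cumulative frequencies: 11, 34, 45, 49, 79, 108, 126.
Observation 50.4 falls in the class 1500 – <1750.
L = 1500, CF = 49, f = 30, h = 250.
P40 = 1500 + ((50.4 − 49)/30)·250 = 1500 + 11.6667 = 1511.67.

1511.67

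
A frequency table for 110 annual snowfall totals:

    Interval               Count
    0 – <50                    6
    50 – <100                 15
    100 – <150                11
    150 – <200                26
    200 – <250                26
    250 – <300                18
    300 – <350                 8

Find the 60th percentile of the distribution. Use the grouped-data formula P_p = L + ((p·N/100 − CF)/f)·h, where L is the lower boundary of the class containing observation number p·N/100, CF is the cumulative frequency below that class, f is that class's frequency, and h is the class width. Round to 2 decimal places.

215.38

N = 110; target position k = 60/100 · 110 = 66.
Cumulative frequencies: 6, 21, 32, 58, 84, 102, 110.
Observation 66 falls in the class 200 – <250.
L = 200, CF = 58, f = 26, h = 50.
P60 = 200 + ((66 − 58)/26)·50 = 200 + 15.3846 = 215.385.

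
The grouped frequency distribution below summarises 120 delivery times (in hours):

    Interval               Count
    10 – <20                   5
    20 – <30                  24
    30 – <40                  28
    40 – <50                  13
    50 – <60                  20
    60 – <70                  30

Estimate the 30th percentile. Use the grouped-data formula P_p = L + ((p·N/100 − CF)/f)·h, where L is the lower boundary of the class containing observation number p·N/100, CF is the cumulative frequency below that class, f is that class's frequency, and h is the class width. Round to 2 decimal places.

N = 120; target position k = 30/100 · 120 = 36.
Cumulative frequencies: 5, 29, 57, 70, 90, 120.
Observation 36 falls in the class 30 – <40.
L = 30, CF = 29, f = 28, h = 10.
P30 = 30 + ((36 − 29)/28)·10 = 30 + 2.5 = 32.5.

32.50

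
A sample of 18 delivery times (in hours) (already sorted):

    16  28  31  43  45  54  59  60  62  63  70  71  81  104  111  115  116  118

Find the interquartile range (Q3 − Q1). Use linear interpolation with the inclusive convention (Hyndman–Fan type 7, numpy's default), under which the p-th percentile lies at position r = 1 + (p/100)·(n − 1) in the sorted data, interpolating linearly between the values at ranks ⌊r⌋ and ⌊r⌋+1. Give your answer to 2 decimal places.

n = 18.
P25: r = 5.25; ranks 5–6 are 45, 54; interpolating gives 47.25.
P75: r = 13.75; ranks 13–14 are 81, 104; interpolating gives 98.25.
Difference: 98.25 − 47.25 = 51.

51.00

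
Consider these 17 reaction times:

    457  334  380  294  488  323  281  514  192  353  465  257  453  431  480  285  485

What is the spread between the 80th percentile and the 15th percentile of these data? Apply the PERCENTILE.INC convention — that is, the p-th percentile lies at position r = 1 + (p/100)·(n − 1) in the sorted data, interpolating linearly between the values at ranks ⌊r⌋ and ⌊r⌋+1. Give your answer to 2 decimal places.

194.40

Sorted: 192, 257, 281, 285, 294, 323, 334, 353, 380, 431, 453, 457, 465, 480, 485, 488, 514.
n = 17.
P15: r = 3.4; ranks 3–4 are 281, 285; interpolating gives 282.6.
P80: r = 13.8; ranks 13–14 are 465, 480; interpolating gives 477.
Difference: 477 − 282.6 = 194.4.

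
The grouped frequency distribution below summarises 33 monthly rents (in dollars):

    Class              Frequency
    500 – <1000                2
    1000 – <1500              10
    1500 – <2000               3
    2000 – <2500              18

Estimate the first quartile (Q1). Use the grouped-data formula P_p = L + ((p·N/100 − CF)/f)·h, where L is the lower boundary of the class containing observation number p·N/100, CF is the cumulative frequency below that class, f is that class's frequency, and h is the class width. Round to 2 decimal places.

1312.50

N = 33; target position k = 25/100 · 33 = 8.25.
Cumulative frequencies: 2, 12, 15, 33.
Observation 8.25 falls in the class 1000 – <1500.
L = 1000, CF = 2, f = 10, h = 500.
P25 = 1000 + ((8.25 − 2)/10)·500 = 1000 + 312.5 = 1312.5.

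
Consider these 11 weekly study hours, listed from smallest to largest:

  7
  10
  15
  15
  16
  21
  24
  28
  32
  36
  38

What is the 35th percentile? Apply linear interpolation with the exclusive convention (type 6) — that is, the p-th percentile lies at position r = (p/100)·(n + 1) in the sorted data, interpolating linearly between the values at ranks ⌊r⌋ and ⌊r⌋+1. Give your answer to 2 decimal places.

n = 11.
r = (35/100)·(11 + 1) = 4.2.
Rank 4 is 15 and rank 5 is 16.
Interpolate: 15 + 0.2·(16 − 15) = 15 + 0.2·1 = 15.2.

15.20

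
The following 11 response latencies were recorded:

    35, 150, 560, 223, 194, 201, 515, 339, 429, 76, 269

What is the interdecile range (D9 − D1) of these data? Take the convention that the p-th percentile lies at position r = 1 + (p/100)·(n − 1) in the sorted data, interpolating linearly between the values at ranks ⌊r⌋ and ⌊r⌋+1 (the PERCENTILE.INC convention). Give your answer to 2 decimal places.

439.00

Sorted: 35, 76, 150, 194, 201, 223, 269, 339, 429, 515, 560.
n = 11.
P10: r = 2 (integer) → 76.
P90: r = 10 (integer) → 515.
Difference: 515 − 76 = 439.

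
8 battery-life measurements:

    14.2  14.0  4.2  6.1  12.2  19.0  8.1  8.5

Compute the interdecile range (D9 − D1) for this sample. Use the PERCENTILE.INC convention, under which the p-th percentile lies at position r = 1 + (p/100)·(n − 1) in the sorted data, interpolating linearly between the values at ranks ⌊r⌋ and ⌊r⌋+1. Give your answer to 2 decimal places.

Sorted: 4.2, 6.1, 8.1, 8.5, 12.2, 14.0, 14.2, 19.0.
n = 8.
P10: r = 1.7; ranks 1–2 are 4.2, 6.1; interpolating gives 5.53.
P90: r = 7.3; ranks 7–8 are 14.2, 19.0; interpolating gives 15.64.
Difference: 15.64 − 5.53 = 10.11.

10.11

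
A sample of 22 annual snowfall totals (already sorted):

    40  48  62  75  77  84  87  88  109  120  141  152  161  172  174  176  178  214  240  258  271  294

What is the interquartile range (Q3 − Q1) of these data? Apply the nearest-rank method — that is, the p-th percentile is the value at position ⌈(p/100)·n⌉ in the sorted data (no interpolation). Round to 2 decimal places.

94.00

n = 22.
P25: rank ⌈25/100·22⌉ = 6 → 84.
P75: rank ⌈75/100·22⌉ = 17 → 178.
Difference: 178 − 84 = 94.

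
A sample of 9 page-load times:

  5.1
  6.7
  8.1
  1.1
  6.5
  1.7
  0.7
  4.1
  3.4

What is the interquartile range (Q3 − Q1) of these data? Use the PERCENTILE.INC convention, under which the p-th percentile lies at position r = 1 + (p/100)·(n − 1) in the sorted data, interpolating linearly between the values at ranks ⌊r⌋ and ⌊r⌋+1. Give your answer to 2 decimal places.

Sorted: 0.7, 1.1, 1.7, 3.4, 4.1, 5.1, 6.5, 6.7, 8.1.
n = 9.
P25: r = 3 (integer) → 1.7.
P75: r = 7 (integer) → 6.5.
Difference: 6.5 − 1.7 = 4.8.

4.80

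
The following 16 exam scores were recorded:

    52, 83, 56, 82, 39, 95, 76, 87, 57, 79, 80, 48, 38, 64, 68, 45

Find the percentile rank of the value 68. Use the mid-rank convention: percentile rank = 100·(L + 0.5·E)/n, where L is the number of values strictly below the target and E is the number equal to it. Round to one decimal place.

Sorted: 38, 39, 45, 48, 52, 56, 57, 64, 68, 76, 79, 80, 82, 83, 87, 95.
Count below 68: L = 8; count equal: E = 1; n = 16.
Percentile rank = 100·(8 + 0.5·1)/16 = 100·8.5/16 = 53.12.

53.1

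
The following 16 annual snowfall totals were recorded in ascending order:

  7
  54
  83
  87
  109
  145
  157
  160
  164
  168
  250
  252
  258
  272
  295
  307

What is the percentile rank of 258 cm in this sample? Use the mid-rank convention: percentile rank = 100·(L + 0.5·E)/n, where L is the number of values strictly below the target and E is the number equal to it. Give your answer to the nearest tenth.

Count below 258: L = 12; count equal: E = 1; n = 16.
Percentile rank = 100·(12 + 0.5·1)/16 = 100·12.5/16 = 78.12.

78.1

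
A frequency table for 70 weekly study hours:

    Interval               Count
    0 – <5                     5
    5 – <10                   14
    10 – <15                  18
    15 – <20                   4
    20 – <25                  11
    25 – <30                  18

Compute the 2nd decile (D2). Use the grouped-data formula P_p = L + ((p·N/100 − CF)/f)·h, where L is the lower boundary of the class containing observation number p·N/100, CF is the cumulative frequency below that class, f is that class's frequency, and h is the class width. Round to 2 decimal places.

N = 70; target position k = 20/100 · 70 = 14.
Cumulative frequencies: 5, 19, 37, 41, 52, 70.
Observation 14 falls in the class 5 – <10.
L = 5, CF = 5, f = 14, h = 5.
P20 = 5 + ((14 − 5)/14)·5 = 5 + 3.21429 = 8.21429.

8.21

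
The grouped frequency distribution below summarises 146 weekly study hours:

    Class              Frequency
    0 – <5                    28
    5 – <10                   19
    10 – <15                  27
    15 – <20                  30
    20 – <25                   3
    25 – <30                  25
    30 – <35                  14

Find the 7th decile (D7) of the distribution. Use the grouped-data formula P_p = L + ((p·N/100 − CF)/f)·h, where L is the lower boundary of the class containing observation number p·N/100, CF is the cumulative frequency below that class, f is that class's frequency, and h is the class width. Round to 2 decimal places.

N = 146; target position k = 70/100 · 146 = 102.2.
Cumulative frequencies: 28, 47, 74, 104, 107, 132, 146.
Observation 102.2 falls in the class 15 – <20.
L = 15, CF = 74, f = 30, h = 5.
P70 = 15 + ((102.2 − 74)/30)·5 = 15 + 4.7 = 19.7.

19.70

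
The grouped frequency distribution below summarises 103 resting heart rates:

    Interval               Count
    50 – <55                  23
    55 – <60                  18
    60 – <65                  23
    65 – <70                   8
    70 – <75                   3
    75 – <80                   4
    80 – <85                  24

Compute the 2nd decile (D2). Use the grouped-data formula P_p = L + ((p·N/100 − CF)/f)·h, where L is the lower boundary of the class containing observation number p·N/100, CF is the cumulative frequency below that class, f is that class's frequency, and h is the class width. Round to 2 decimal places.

54.48

N = 103; target position k = 20/100 · 103 = 20.6.
Cumulative frequencies: 23, 41, 64, 72, 75, 79, 103.
Observation 20.6 falls in the class 50 – <55.
L = 50, CF = 0, f = 23, h = 5.
P20 = 50 + ((20.6 − 0)/23)·5 = 50 + 4.47826 = 54.4783.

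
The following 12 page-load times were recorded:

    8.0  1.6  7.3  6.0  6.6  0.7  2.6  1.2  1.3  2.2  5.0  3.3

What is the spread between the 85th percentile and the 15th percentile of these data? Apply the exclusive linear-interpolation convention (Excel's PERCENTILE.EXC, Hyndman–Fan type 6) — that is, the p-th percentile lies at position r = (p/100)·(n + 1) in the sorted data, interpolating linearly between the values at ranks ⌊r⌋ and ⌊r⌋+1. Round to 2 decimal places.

6.16

Sorted: 0.7, 1.2, 1.3, 1.6, 2.2, 2.6, 3.3, 5.0, 6.0, 6.6, 7.3, 8.0.
n = 12.
P15: r = 1.95; ranks 1–2 are 0.7, 1.2; interpolating gives 1.175.
P85: r = 11.05; ranks 11–12 are 7.3, 8.0; interpolating gives 7.335.
Difference: 7.335 − 1.175 = 6.16.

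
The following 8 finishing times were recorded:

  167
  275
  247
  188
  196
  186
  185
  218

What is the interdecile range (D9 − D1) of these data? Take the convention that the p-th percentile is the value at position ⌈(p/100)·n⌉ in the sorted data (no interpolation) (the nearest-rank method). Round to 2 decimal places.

108.00

Sorted: 167, 185, 186, 188, 196, 218, 247, 275.
n = 8.
P10: rank ⌈10/100·8⌉ = 1 → 167.
P90: rank ⌈90/100·8⌉ = 8 → 275.
Difference: 275 − 167 = 108.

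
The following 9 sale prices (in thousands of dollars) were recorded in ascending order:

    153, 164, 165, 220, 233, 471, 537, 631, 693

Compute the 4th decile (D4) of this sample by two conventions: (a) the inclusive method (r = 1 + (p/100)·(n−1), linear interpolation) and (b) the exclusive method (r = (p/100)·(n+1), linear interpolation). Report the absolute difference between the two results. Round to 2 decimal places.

2.60

n = 9.
(a) r = 4.2; between ranks 4 (220) and 5 (233): 222.6.
(b) r = 4 → value at rank 4 = 220.
|222.6 − 220| = 2.6.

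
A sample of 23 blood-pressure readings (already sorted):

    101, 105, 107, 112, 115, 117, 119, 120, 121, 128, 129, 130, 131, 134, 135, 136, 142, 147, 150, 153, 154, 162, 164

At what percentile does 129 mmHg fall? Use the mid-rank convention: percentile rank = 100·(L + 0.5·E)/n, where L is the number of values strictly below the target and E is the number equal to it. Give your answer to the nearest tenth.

45.7

Count below 129: L = 10; count equal: E = 1; n = 23.
Percentile rank = 100·(10 + 0.5·1)/23 = 100·10.5/23 = 45.65.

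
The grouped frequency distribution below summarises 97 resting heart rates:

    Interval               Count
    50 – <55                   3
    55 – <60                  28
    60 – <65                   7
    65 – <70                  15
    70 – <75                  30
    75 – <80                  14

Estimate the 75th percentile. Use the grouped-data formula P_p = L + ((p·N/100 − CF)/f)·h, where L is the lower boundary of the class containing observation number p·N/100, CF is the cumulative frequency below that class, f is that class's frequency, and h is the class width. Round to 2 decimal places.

N = 97; target position k = 75/100 · 97 = 72.75.
Cumulative frequencies: 3, 31, 38, 53, 83, 97.
Observation 72.75 falls in the class 70 – <75.
L = 70, CF = 53, f = 30, h = 5.
P75 = 70 + ((72.75 − 53)/30)·5 = 70 + 3.29167 = 73.2917.

73.29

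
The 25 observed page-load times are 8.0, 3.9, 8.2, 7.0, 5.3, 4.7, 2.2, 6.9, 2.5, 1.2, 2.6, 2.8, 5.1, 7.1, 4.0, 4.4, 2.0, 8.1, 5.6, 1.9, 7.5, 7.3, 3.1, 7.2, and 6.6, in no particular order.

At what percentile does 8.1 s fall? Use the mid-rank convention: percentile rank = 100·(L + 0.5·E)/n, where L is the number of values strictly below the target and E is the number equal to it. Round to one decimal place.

Sorted: 1.2, 1.9, 2.0, 2.2, 2.5, 2.6, 2.8, 3.1, 3.9, 4.0, 4.4, 4.7, 5.1, 5.3, 5.6, 6.6, 6.9, 7.0, 7.1, 7.2, 7.3, 7.5, 8.0, 8.1, 8.2.
Count below 8.1: L = 23; count equal: E = 1; n = 25.
Percentile rank = 100·(23 + 0.5·1)/25 = 100·23.5/25 = 94.

94.0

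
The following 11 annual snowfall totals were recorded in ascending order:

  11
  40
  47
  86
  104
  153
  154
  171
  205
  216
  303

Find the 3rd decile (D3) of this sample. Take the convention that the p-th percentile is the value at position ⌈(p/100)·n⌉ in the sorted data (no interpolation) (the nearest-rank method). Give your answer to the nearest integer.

86

n = 11.
Position = ⌈30/100 · 11⌉ = ⌈3.3⌉ = 4.
The value at rank 4 is 86.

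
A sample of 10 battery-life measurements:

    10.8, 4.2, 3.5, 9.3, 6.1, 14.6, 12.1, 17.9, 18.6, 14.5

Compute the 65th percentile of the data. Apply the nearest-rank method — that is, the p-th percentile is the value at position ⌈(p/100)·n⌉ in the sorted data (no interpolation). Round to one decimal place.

Sorted: 3.5, 4.2, 6.1, 9.3, 10.8, 12.1, 14.5, 14.6, 17.9, 18.6.
n = 10.
Position = ⌈65/100 · 10⌉ = ⌈6.5⌉ = 7.
The value at rank 7 is 14.5.

14.5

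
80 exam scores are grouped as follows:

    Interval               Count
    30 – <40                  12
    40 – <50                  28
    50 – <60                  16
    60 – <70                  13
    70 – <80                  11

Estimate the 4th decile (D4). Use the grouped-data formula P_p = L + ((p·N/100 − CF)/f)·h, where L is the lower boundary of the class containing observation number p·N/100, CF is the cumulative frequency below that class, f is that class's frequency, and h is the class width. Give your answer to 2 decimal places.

47.14

N = 80; target position k = 40/100 · 80 = 32.
Cumulative frequencies: 12, 40, 56, 69, 80.
Observation 32 falls in the class 40 – <50.
L = 40, CF = 12, f = 28, h = 10.
P40 = 40 + ((32 − 12)/28)·10 = 40 + 7.14286 = 47.1429.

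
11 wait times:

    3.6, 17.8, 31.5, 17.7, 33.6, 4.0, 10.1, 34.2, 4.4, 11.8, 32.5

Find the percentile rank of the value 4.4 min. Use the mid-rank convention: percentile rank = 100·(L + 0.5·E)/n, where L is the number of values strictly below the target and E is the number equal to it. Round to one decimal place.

Sorted: 3.6, 4.0, 4.4, 10.1, 11.8, 17.7, 17.8, 31.5, 32.5, 33.6, 34.2.
Count below 4.4: L = 2; count equal: E = 1; n = 11.
Percentile rank = 100·(2 + 0.5·1)/11 = 100·2.5/11 = 22.73.

22.7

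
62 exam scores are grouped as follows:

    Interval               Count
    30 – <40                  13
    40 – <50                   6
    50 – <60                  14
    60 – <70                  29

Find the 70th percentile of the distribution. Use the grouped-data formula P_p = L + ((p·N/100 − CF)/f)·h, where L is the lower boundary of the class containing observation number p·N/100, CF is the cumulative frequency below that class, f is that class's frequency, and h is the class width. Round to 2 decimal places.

N = 62; target position k = 70/100 · 62 = 43.4.
Cumulative frequencies: 13, 19, 33, 62.
Observation 43.4 falls in the class 60 – <70.
L = 60, CF = 33, f = 29, h = 10.
P70 = 60 + ((43.4 − 33)/29)·10 = 60 + 3.58621 = 63.5862.

63.59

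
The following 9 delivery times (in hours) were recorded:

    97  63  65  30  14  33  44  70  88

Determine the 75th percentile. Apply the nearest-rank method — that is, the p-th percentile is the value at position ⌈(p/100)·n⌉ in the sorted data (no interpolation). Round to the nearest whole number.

70

Sorted: 14, 30, 33, 44, 63, 65, 70, 88, 97.
n = 9.
Position = ⌈75/100 · 9⌉ = ⌈6.75⌉ = 7.
The value at rank 7 is 70.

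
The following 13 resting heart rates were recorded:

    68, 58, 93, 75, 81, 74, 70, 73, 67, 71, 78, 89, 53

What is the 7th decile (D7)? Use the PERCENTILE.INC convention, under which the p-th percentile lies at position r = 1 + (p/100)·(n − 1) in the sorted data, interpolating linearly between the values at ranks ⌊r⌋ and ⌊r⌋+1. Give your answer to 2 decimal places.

76.20

Sorted: 53, 58, 67, 68, 70, 71, 73, 74, 75, 78, 81, 89, 93.
n = 13.
r = 1 + (70/100)·(13 − 1) = 1 + 8.4 = 9.4.
Rank 9 is 75 and rank 10 is 78.
Interpolate: 75 + 0.4·(78 − 75) = 75 + 0.4·3 = 76.2.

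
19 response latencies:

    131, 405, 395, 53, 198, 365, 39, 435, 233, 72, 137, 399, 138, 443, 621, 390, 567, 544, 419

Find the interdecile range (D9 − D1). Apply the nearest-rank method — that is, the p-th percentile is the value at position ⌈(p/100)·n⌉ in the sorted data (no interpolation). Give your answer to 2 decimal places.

514.00

Sorted: 39, 53, 72, 131, 137, 138, 198, 233, 365, 390, 395, 399, 405, 419, 435, 443, 544, 567, 621.
n = 19.
P10: rank ⌈10/100·19⌉ = 2 → 53.
P90: rank ⌈90/100·19⌉ = 18 → 567.
Difference: 567 − 53 = 514.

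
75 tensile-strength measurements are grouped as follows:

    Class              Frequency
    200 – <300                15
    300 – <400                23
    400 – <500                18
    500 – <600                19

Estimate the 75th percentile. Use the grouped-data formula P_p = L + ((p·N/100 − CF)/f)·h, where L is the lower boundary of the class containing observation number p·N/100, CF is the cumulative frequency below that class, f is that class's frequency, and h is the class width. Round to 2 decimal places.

N = 75; target position k = 75/100 · 75 = 56.25.
Cumulative frequencies: 15, 38, 56, 75.
Observation 56.25 falls in the class 500 – <600.
L = 500, CF = 56, f = 19, h = 100.
P75 = 500 + ((56.25 − 56)/19)·100 = 500 + 1.31579 = 501.316.

501.32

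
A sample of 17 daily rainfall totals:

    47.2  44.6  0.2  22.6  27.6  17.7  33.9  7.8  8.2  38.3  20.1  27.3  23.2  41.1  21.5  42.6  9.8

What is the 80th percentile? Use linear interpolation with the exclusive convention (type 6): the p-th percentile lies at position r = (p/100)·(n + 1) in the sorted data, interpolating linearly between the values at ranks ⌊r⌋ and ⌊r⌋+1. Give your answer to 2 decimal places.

Sorted: 0.2, 7.8, 8.2, 9.8, 17.7, 20.1, 21.5, 22.6, 23.2, 27.3, 27.6, 33.9, 38.3, 41.1, 42.6, 44.6, 47.2.
n = 17.
r = (80/100)·(17 + 1) = 14.4.
Rank 14 is 41.1 and rank 15 is 42.6.
Interpolate: 41.1 + 0.4·(42.6 − 41.1) = 41.1 + 0.4·1.5 = 41.7.

41.70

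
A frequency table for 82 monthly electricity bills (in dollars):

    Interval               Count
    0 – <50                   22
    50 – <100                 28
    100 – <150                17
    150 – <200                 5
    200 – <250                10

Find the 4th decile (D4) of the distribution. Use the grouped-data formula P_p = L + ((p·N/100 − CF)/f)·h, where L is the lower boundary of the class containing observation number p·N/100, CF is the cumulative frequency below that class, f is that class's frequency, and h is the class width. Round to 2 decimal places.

N = 82; target position k = 40/100 · 82 = 32.8.
Cumulative frequencies: 22, 50, 67, 72, 82.
Observation 32.8 falls in the class 50 – <100.
L = 50, CF = 22, f = 28, h = 50.
P40 = 50 + ((32.8 − 22)/28)·50 = 50 + 19.2857 = 69.2857.

69.29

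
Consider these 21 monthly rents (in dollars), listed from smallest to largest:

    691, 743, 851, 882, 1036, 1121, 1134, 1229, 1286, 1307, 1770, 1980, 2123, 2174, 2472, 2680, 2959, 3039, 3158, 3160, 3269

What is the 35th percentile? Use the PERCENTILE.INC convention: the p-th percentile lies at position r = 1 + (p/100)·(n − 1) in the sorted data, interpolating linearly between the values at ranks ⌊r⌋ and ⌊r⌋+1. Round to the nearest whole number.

1229

n = 21.
r = 1 + (35/100)·(21 − 1) = 1 + 7 = 8.
r is an integer, so P35 is the value at rank 8: 1229.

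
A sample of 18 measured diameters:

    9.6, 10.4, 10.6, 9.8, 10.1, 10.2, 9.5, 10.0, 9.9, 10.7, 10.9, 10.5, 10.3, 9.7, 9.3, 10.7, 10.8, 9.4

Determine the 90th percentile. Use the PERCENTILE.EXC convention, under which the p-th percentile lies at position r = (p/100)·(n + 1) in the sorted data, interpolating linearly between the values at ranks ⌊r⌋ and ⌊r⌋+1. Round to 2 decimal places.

10.81

Sorted: 9.3, 9.4, 9.5, 9.6, 9.7, 9.8, 9.9, 10.0, 10.1, 10.2, 10.3, 10.4, 10.5, 10.6, 10.7, 10.7, 10.8, 10.9.
n = 18.
r = (90/100)·(18 + 1) = 17.1.
Rank 17 is 10.8 and rank 18 is 10.9.
Interpolate: 10.8 + 0.1·(10.9 − 10.8) = 10.8 + 0.1·0.1 = 10.81.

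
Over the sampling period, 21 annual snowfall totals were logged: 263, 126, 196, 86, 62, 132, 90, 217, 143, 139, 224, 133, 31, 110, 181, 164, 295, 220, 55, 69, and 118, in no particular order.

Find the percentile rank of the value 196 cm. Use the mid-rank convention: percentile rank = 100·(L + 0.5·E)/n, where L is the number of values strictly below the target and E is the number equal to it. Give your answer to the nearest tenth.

73.8

Sorted: 31, 55, 62, 69, 86, 90, 110, 118, 126, 132, 133, 139, 143, 164, 181, 196, 217, 220, 224, 263, 295.
Count below 196: L = 15; count equal: E = 1; n = 21.
Percentile rank = 100·(15 + 0.5·1)/21 = 100·15.5/21 = 73.81.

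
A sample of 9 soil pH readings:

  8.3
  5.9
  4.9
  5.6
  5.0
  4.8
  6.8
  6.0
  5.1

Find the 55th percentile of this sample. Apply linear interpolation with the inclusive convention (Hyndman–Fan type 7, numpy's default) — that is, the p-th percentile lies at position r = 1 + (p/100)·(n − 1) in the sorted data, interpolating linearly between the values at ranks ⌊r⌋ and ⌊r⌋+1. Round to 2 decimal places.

Sorted: 4.8, 4.9, 5.0, 5.1, 5.6, 5.9, 6.0, 6.8, 8.3.
n = 9.
r = 1 + (55/100)·(9 − 1) = 1 + 4.4 = 5.4.
Rank 5 is 5.6 and rank 6 is 5.9.
Interpolate: 5.6 + 0.4·(5.9 − 5.6) = 5.6 + 0.4·0.3 = 5.72.

5.72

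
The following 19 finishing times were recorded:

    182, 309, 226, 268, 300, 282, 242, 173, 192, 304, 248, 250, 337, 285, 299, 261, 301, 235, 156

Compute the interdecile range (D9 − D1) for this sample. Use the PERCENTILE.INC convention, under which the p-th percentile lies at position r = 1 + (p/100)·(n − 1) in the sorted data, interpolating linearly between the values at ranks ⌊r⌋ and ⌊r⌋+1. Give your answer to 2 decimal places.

124.80

Sorted: 156, 173, 182, 192, 226, 235, 242, 248, 250, 261, 268, 282, 285, 299, 300, 301, 304, 309, 337.
n = 19.
P10: r = 2.8; ranks 2–3 are 173, 182; interpolating gives 180.2.
P90: r = 17.2; ranks 17–18 are 304, 309; interpolating gives 305.
Difference: 305 − 180.2 = 124.8.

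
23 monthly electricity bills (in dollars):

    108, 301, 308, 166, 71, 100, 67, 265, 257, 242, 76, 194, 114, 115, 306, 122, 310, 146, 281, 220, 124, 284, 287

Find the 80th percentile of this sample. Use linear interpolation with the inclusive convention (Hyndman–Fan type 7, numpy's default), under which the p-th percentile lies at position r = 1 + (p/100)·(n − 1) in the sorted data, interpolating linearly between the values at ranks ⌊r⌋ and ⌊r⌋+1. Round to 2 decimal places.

285.80

Sorted: 67, 71, 76, 100, 108, 114, 115, 122, 124, 146, 166, 194, 220, 242, 257, 265, 281, 284, 287, 301, 306, 308, 310.
n = 23.
r = 1 + (80/100)·(23 − 1) = 1 + 17.6 = 18.6.
Rank 18 is 284 and rank 19 is 287.
Interpolate: 284 + 0.6·(287 − 284) = 284 + 0.6·3 = 285.8.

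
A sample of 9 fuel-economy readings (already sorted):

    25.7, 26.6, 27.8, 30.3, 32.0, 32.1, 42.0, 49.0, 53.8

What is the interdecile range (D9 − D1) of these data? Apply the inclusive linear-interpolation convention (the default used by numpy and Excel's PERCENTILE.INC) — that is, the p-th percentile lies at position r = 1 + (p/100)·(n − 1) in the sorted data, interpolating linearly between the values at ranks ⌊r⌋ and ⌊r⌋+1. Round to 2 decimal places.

23.54

n = 9.
P10: r = 1.8; ranks 1–2 are 25.7, 26.6; interpolating gives 26.42.
P90: r = 8.2; ranks 8–9 are 49.0, 53.8; interpolating gives 49.96.
Difference: 49.96 − 26.42 = 23.54.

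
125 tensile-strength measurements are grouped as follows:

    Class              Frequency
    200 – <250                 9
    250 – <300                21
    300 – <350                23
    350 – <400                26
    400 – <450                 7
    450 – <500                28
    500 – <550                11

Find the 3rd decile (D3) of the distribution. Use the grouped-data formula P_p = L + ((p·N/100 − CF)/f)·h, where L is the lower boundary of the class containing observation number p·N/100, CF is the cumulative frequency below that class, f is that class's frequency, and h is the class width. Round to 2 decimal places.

N = 125; target position k = 30/100 · 125 = 37.5.
Cumulative frequencies: 9, 30, 53, 79, 86, 114, 125.
Observation 37.5 falls in the class 300 – <350.
L = 300, CF = 30, f = 23, h = 50.
P30 = 300 + ((37.5 − 30)/23)·50 = 300 + 16.3043 = 316.304.

316.30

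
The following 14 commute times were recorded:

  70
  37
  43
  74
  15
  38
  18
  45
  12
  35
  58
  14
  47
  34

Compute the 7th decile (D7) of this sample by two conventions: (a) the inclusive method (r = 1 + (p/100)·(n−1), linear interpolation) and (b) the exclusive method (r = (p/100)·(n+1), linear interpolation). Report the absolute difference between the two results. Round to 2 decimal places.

0.80

Sorted: 12, 14, 15, 18, 34, 35, 37, 38, 43, 45, 47, 58, 70, 74.
n = 14.
(a) r = 10.1; between ranks 10 (45) and 11 (47): 45.2.
(b) r = 10.5; between ranks 10 (45) and 11 (47): 46.
|45.2 − 46| = 0.8.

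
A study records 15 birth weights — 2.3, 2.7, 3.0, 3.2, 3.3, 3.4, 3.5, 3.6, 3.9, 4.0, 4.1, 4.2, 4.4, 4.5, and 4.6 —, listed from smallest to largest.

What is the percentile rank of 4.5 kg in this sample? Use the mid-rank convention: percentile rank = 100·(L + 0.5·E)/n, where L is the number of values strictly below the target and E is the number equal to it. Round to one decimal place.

90.0

Count below 4.5: L = 13; count equal: E = 1; n = 15.
Percentile rank = 100·(13 + 0.5·1)/15 = 100·13.5/15 = 90.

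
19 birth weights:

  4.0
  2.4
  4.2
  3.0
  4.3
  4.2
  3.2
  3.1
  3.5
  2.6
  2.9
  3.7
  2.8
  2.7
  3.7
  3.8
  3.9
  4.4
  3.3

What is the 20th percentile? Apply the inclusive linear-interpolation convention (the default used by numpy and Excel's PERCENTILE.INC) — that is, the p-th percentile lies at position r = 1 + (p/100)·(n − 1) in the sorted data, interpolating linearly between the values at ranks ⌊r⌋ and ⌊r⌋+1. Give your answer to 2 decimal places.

2.86

Sorted: 2.4, 2.6, 2.7, 2.8, 2.9, 3.0, 3.1, 3.2, 3.3, 3.5, 3.7, 3.7, 3.8, 3.9, 4.0, 4.2, 4.2, 4.3, 4.4.
n = 19.
r = 1 + (20/100)·(19 − 1) = 1 + 3.6 = 4.6.
Rank 4 is 2.8 and rank 5 is 2.9.
Interpolate: 2.8 + 0.6·(2.9 − 2.8) = 2.8 + 0.6·0.1 = 2.86.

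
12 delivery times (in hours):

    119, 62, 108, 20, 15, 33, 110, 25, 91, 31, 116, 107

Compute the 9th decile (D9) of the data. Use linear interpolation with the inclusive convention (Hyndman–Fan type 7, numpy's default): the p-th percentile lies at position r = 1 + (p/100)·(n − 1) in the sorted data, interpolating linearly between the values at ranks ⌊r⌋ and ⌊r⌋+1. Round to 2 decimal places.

Sorted: 15, 20, 25, 31, 33, 62, 91, 107, 108, 110, 116, 119.
n = 12.
r = 1 + (90/100)·(12 − 1) = 1 + 9.9 = 10.9.
Rank 10 is 110 and rank 11 is 116.
Interpolate: 110 + 0.9·(116 − 110) = 110 + 0.9·6 = 115.4.

115.40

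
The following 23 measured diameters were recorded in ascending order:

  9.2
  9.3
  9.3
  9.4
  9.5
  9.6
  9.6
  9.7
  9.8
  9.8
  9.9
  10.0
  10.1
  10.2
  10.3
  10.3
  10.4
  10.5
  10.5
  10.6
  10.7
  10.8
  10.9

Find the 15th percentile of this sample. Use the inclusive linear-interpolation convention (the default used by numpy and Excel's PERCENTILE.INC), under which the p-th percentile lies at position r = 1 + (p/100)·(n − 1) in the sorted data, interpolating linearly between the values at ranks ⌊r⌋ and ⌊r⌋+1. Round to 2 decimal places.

n = 23.
r = 1 + (15/100)·(23 − 1) = 1 + 3.3 = 4.3.
Rank 4 is 9.4 and rank 5 is 9.5.
Interpolate: 9.4 + 0.3·(9.5 − 9.4) = 9.4 + 0.3·0.1 = 9.43.

9.43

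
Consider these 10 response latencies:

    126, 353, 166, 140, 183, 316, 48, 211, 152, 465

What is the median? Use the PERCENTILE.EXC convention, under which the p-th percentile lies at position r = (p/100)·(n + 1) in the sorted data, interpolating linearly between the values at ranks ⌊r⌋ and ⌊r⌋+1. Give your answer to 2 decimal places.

Sorted: 48, 126, 140, 152, 166, 183, 211, 316, 353, 465.
n = 10.
r = (50/100)·(10 + 1) = 5.5.
Rank 5 is 166 and rank 6 is 183.
Interpolate: 166 + 0.5·(183 − 166) = 166 + 0.5·17 = 174.5.

174.50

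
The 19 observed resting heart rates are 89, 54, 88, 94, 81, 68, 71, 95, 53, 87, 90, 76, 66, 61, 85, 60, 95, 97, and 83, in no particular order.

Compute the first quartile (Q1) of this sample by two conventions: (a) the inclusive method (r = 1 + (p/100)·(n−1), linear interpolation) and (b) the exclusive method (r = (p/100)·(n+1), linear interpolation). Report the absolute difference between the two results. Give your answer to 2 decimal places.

1.00

Sorted: 53, 54, 60, 61, 66, 68, 71, 76, 81, 83, 85, 87, 88, 89, 90, 94, 95, 95, 97.
n = 19.
(a) r = 5.5; between ranks 5 (66) and 6 (68): 67.
(b) r = 5 → value at rank 5 = 66.
|67 − 66| = 1.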